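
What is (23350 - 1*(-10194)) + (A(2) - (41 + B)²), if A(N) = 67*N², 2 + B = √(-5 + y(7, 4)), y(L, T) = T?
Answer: 32292 - 78*I ≈ 32292.0 - 78.0*I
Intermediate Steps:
B = -2 + I (B = -2 + √(-5 + 4) = -2 + √(-1) = -2 + I ≈ -2.0 + 1.0*I)
(23350 - 1*(-10194)) + (A(2) - (41 + B)²) = (23350 - 1*(-10194)) + (67*2² - (41 + (-2 + I))²) = (23350 + 10194) + (67*4 - (39 + I)²) = 33544 + (268 - (39 + I)²) = 33812 - (39 + I)²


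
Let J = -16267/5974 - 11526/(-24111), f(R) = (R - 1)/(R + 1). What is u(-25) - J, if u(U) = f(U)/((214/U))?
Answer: 43531603763/20549580264 ≈ 2.1184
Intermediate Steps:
f(R) = (-1 + R)/(1 + R)
u(U) = U*(-1 + U)/(214*(1 + U)) (u(U) = ((-1 + U)/(1 + U))/((214/U)) = ((-1 + U)/(1 + U))*(U/214) = U*(-1 + U)/(214*(1 + U)))
J = -107785771/48013038 (J = -16267*1/5974 - 11526*(-1/24111) = -16267/5974 + 3842/8037 = -107785771/48013038 ≈ -2.2449)
u(-25) - J = (1/214)*(-25)*(-1 - 25)/(1 - 25) - 1*(-107785771/48013038) = (1/214)*(-25)*(-26)/(-24) + 107785771/48013038 = (1/214)*(-25)*(-1/24)*(-26) + 107785771/48013038 = -325/2568 + 107785771/48013038 = 43531603763/20549580264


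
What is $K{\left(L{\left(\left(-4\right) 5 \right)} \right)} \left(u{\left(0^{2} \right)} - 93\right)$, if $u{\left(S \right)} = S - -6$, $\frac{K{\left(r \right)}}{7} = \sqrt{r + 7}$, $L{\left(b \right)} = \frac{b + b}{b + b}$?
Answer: $- 1218 \sqrt{2} \approx -1722.5$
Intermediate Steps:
$L{\left(b \right)} = 1$ ($L{\left(b \right)} = \frac{2 b}{2 b} = 2 b \frac{1}{2 b} = 1$)
$K{\left(r \right)} = 7 \sqrt{7 + r}$ ($K{\left(r \right)} = 7 \sqrt{r + 7} = 7 \sqrt{7 + r}$)
$u{\left(S \right)} = 6 + S$ ($u{\left(S \right)} = S + 6 = 6 + S$)
$K{\left(L{\left(\left(-4\right) 5 \right)} \right)} \left(u{\left(0^{2} \right)} - 93\right) = 7 \sqrt{7 + 1} \left(\left(6 + 0^{2}\right) - 93\right) = 7 \sqrt{8} \left(\left(6 + 0\right) - 93\right) = 7 \cdot 2 \sqrt{2} \left(6 - 93\right) = 14 \sqrt{2} \left(-87\right) = - 1218 \sqrt{2}$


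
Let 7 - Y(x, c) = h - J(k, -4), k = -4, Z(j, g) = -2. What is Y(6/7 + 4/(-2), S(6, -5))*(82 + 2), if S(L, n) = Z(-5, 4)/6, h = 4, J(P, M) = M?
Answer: -84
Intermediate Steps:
S(L, n) = -⅓ (S(L, n) = -2/6 = -2*⅙ = -⅓)
Y(x, c) = -1 (Y(x, c) = 7 - (4 - 1*(-4)) = 7 - (4 + 4) = 7 - 1*8 = 7 - 8 = -1)
Y(6/7 + 4/(-2), S(6, -5))*(82 + 2) = -(82 + 2) = -1*84 = -84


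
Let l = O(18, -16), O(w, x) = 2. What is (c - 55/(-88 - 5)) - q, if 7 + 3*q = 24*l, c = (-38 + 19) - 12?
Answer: -4099/93 ≈ -44.075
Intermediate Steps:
l = 2
c = -31 (c = -19 - 12 = -31)
q = 41/3 (q = -7/3 + (24*2)/3 = -7/3 + (1/3)*48 = -7/3 + 16 = 41/3 ≈ 13.667)
(c - 55/(-88 - 5)) - q = (-31 - 55/(-88 - 5)) - 1*41/3 = (-31 - 55/(-93)) - 41/3 = (-31 - 55*(-1/93)) - 41/3 = (-31 + 55/93) - 41/3 = -2828/93 - 41/3 = -4099/93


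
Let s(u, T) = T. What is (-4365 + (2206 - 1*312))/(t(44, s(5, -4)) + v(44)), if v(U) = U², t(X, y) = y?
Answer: -353/276 ≈ -1.2790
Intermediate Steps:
(-4365 + (2206 - 1*312))/(t(44, s(5, -4)) + v(44)) = (-4365 + (2206 - 1*312))/(-4 + 44²) = (-4365 + (2206 - 312))/(-4 + 1936) = (-4365 + 1894)/1932 = -2471*1/1932 = -353/276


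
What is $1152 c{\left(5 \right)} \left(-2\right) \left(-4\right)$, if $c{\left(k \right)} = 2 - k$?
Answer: $-27648$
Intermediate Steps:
$1152 c{\left(5 \right)} \left(-2\right) \left(-4\right) = 1152 \left(2 - 5\right) \left(-2\right) \left(-4\right) = 1152 \left(-3\right) \left(-2\right) \left(-4\right) = 1152 \cdot 6 \left(-4\right) = 1152 \left(-24\right) = -27648$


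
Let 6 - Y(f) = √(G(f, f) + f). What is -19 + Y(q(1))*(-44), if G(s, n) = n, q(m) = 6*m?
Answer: -283 + 88*√3 ≈ -130.58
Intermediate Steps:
Y(f) = 6 - √2*√f (Y(f) = 6 - √(f + f) = 6 - √(2*f) = 6 - √2*√f)
-19 + Y(q(1))*(-44) = -19 + (6 - √2*√(6*1))*(-44) = -19 + (6 - √2*√6)*(-44) = -19 + (6 - 2*√3)*(-44) = -19 + (-264 + 88*√3) = -283 + 88*√3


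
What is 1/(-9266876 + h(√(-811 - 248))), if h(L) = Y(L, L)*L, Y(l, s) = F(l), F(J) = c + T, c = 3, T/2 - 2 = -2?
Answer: -9266876/85874990808907 - 3*I*√1059/85874990808907 ≈ -1.0791e-7 - 1.1368e-12*I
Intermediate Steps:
T = 0 (T = 4 + 2*(-2) = 4 - 4 = 0)
F(J) = 3 (F(J) = 3 + 0 = 3)
Y(l, s) = 3
h(L) = 3*L
1/(-9266876 + h(√(-811 - 248))) = 1/(-9266876 + 3*√(-811 - 248)) = 1/(-9266876 + 3*√(-1059)) = 1/(-9266876 + 3*(I*√1059)) = 1/(-9266876 + 3*I*√1059)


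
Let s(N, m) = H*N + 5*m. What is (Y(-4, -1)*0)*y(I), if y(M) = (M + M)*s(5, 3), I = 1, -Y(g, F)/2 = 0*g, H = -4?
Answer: 0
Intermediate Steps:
s(N, m) = -4*N + 5*m
Y(g, F) = 0 (Y(g, F) = -0*g = -2*0 = 0)
y(M) = -10*M (y(M) = (M + M)*(-4*5 + 5*3) = (2*M)*(-20 + 15) = (2*M)*(-5) = -10*M)
(Y(-4, -1)*0)*y(I) = (0*0)*(-10*1) = 0*(-10) = 0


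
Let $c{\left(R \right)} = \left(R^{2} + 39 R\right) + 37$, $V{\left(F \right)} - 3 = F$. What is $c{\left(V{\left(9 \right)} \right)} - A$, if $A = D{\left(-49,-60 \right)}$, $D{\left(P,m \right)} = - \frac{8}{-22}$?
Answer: $\frac{7135}{11} \approx 648.64$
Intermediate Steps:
$V{\left(F \right)} = 3 + F$
$D{\left(P,m \right)} = \frac{4}{11}$ ($D{\left(P,m \right)} = \left(-8\right) \left(- \frac{1}{22}\right) = \frac{4}{11}$)
$A = \frac{4}{11} \approx 0.36364$
$c{\left(R \right)} = 37 + R^{2} + 39 R$
$c{\left(V{\left(9 \right)} \right)} - A = \left(37 + \left(3 + 9\right)^{2} + 39 \left(3 + 9\right)\right) - \frac{4}{11} = \left(37 + 12^{2} + 39 \cdot 12\right) - \frac{4}{11} = \left(37 + 144 + 468\right) - \frac{4}{11} = 649 - \frac{4}{11} = \frac{7135}{11}$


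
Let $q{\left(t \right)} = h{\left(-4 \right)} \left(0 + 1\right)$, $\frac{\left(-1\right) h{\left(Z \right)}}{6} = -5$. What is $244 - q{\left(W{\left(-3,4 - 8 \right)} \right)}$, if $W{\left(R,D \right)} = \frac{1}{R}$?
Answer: $214$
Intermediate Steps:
$h{\left(Z \right)} = 30$ ($h{\left(Z \right)} = \left(-6\right) \left(-5\right) = 30$)
$q{\left(t \right)} = 30$ ($q{\left(t \right)} = 30 \left(0 + 1\right) = 30 \cdot 1 = 30$)
$244 - q{\left(W{\left(-3,4 - 8 \right)} \right)} = 244 - 30 = 214$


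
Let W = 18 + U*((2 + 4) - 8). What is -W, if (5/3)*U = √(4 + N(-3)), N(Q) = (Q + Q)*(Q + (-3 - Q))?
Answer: -18 + 6*√22/5 ≈ -12.372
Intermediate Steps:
N(Q) = -6*Q (N(Q) = (2*Q)*(-3) = -6*Q)
U = 3*√22/5 (U = 3*√(4 - 6*(-3))/5 = 3*√(4 + 18)/5 = 3*√22/5 ≈ 2.8143)
W = 18 - 6*√22/5 (W = 18 + (3*√22/5)*((2 + 4) - 8) = 18 + (3*√22/5)*(6 - 8) = 18 + (3*√22/5)*(-2) = 18 - 6*√22/5 ≈ 12.372)
-W = -(18 - 6*√22/5) = -18 + 6*√22/5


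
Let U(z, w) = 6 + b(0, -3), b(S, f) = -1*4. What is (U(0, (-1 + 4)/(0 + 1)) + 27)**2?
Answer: 841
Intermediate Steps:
b(S, f) = -4
U(z, w) = 2 (U(z, w) = 6 - 4 = 2)
(U(0, (-1 + 4)/(0 + 1)) + 27)**2 = (2 + 27)**2 = 29**2 = 841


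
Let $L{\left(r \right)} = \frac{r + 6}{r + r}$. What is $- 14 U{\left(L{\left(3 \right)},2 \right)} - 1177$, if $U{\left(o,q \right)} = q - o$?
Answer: $-1184$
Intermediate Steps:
$L{\left(r \right)} = \frac{6 + r}{2 r}$
$- 14 U{\left(L{\left(3 \right)},2 \right)} - 1177 = - 14 \left(2 - \frac{6 + 3}{2 \cdot 3}\right) - 1177 = - 14 \left(2 - \frac{1}{2} \cdot \frac{1}{3} \cdot 9\right) - 1177 = - 14 \left(2 - \frac{3}{2}\right) - 1177 = \left(-14\right) \frac{1}{2} - 1177 = -7 - 1177 = -1184$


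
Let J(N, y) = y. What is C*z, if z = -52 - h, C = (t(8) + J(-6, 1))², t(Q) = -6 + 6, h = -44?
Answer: -8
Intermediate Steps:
t(Q) = 0
C = 1 (C = (0 + 1)² = 1² = 1)
z = -8 (z = -52 - 1*(-44) = -52 + 44 = -8)
C*z = 1*(-8) = -8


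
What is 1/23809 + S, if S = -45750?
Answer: -1089261749/23809 ≈ -45750.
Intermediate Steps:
1/23809 + S = 1/23809 - 45750 = -1089261749/23809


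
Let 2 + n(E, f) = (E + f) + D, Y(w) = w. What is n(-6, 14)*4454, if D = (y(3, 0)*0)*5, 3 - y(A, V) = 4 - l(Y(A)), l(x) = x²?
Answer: 26724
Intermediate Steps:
y(A, V) = -1 + A² (y(A, V) = 3 - (4 - A²) = 3 + (-4 + A²) = -1 + A²)
D = 0 (D = ((-1 + 3²)*0)*5 = ((-1 + 9)*0)*5 = (8*0)*5 = 0*5 = 0)
n(E, f) = -2 + E + f (n(E, f) = -2 + ((E + f) + 0) = -2 + (E + f) = -2 + E + f)
n(-6, 14)*4454 = (-2 - 6 + 14)*4454 = 6*4454 = 26724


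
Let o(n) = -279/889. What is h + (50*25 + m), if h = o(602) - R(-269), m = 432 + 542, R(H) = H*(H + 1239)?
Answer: 233943627/889 ≈ 2.6315e+5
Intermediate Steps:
o(n) = -279/889 (o(n) = -279*1/889 = -279/889)
R(H) = H*(1239 + H)
m = 974
h = 231966491/889 (h = -279/889 - (-269)*(1239 - 269) = -279/889 - (-269)*970 = -279/889 - 1*(-260930) = -279/889 + 260930 = 231966491/889 ≈ 2.6093e+5)
h + (50*25 + m) = 231966491/889 + (50*25 + 974) = 231966491/889 + (1250 + 974) = 231966491/889 + 2224 = 233943627/889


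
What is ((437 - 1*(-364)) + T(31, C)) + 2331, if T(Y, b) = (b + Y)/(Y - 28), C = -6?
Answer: 9421/3 ≈ 3140.3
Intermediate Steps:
T(Y, b) = (Y + b)/(-28 + Y)
((437 - 1*(-364)) + T(31, C)) + 2331 = ((437 - 1*(-364)) + (31 - 6)/(-28 + 31)) + 2331 = ((437 + 364) + 25/3) + 2331 = (801 + (⅓)*25) + 2331 = (801 + 25/3) + 2331 = 2428/3 + 2331 = 9421/3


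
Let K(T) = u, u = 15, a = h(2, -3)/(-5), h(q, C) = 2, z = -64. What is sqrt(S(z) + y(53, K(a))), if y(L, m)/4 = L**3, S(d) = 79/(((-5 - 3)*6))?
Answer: sqrt(85752915)/12 ≈ 771.69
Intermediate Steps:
a = -2/5 (a = 2/(-5) = 2*(-1/5) = -2/5 ≈ -0.40000)
K(T) = 15
S(d) = -79/48 (S(d) = 79/((-8*6)) = 79/(-48) = 79*(-1/48) = -79/48)
y(L, m) = 4*L**3
sqrt(S(z) + y(53, K(a))) = sqrt(-79/48 + 4*53**3) = sqrt(-79/48 + 4*148877) = sqrt(-79/48 + 595508) = sqrt(28584305/48) = sqrt(85752915)/12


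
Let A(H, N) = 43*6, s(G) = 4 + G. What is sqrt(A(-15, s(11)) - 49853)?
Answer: I*sqrt(49595) ≈ 222.7*I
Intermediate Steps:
A(H, N) = 258
sqrt(A(-15, s(11)) - 49853) = sqrt(258 - 49853) = sqrt(-49595) = I*sqrt(49595)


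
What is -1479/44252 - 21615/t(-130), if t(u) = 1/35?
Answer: -33477745779/44252 ≈ -7.5653e+5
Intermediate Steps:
t(u) = 1/35
-1479/44252 - 21615/t(-130) = -1479/44252 - 21615/1/35 = -1479*1/44252 - 21615*35 = -1479/44252 - 756525 = -33477745779/44252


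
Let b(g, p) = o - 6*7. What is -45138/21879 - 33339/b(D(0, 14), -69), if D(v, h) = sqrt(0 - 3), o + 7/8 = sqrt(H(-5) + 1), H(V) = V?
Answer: 665405802658/859881165 + 4267392*I/117905 ≈ 773.83 + 36.193*I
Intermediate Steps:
o = -7/8 + 2*I (o = -7/8 + sqrt(-5 + 1) = -7/8 + sqrt(-4) = -7/8 + 2*I ≈ -0.875 + 2.0*I)
D(v, h) = I*sqrt(3) (D(v, h) = sqrt(-3) = I*sqrt(3))
b(g, p) = -343/8 + 2*I (b(g, p) = (-7/8 + 2*I) - 6*7 = (-7/8 + 2*I) - 42 = -343/8 + 2*I)
-45138/21879 - 33339/b(D(0, 14), -69) = -45138/21879 - 33339*64*(-343/8 - 2*I)/117905 = -45138*1/21879 - 2133696*(-343/8 - 2*I)/117905 = -15046/7293 - 2133696*(-343/8 - 2*I)/117905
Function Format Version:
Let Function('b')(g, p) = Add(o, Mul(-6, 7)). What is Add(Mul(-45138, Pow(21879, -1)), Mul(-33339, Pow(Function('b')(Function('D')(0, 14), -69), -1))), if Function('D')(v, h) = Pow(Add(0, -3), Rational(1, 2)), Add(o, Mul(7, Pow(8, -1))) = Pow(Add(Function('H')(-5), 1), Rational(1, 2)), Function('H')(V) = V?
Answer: Add(Rational(665405802658, 859881165), Mul(Rational(4267392, 117905), I)) ≈ Add(773.83, Mul(36.193, I))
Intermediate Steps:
o = Add(Rational(-7, 8), Mul(2, I)) (o = Add(Rational(-7, 8), Pow(Add(-5, 1), Rational(1, 2))) = Add(Rational(-7, 8), Pow(-4, Rational(1, 2))) = Add(Rational(-7, 8), Mul(2, I)) ≈ Add(-0.87500, Mul(2.0000, I)))
Function('D')(v, h) = Mul(I, Pow(3, Rational(1, 2))) (Function('D')(v, h) = Pow(-3, Rational(1, 2)) = Mul(I, Pow(3, Rational(1, 2))))
Function('b')(g, p) = Add(Rational(-343, 8), Mul(2, I)) (Function('b')(g, p) = Add(Add(Rational(-7, 8), Mul(2, I)), Mul(-6, 7)) = Add(Add(Rational(-7, 8), Mul(2, I)), -42) = Add(Rational(-343, 8), Mul(2, I)))
Add(Mul(-45138, Pow(21879, -1)), Mul(-33339, Pow(Function('b')(Function('D')(0, 14), -69), -1))) = Add(Mul(-45138, Pow(21879, -1)), Mul(-33339, Pow(Add(Rational(-343, 8), Mul(2, I)), -1))) = Add(Mul(-45138, Rational(1, 21879)), Mul(-33339, Mul(Rational(64, 117905), Add(Rational(-343, 8), Mul(-2, I))))) = Add(Rational(-15046, 7293), Mul(Rational(-2133696, 117905), Add(Rational(-343, 8), Mul(-2, I))))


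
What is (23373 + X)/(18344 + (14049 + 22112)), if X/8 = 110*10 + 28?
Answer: 32397/54505 ≈ 0.59439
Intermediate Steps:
X = 9024 (X = 8*(110*10 + 28) = 8*(1100 + 28) = 8*1128 = 9024)
(23373 + X)/(18344 + (14049 + 22112)) = (23373 + 9024)/(18344 + (14049 + 22112)) = 32397/(18344 + 36161) = 32397/54505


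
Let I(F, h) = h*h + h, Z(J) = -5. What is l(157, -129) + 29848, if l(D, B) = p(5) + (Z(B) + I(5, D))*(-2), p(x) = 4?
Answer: -19750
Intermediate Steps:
I(F, h) = h + h² (I(F, h) = h² + h = h + h²)
l(D, B) = 14 - 2*D*(1 + D) (l(D, B) = 4 + (-5 + D*(1 + D))*(-2) = 4 + (10 - 2*D*(1 + D)) = 14 - 2*D*(1 + D))
l(157, -129) + 29848 = (14 - 2*157*(1 + 157)) + 29848 = (14 - 2*157*158) + 29848 = (14 - 49612) + 29848 = -49598 + 29848 = -19750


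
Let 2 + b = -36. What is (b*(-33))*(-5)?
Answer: -6270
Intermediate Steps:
b = -38 (b = -2 - 36 = -38)
(b*(-33))*(-5) = -38*(-33)*(-5) = 1254*(-5) = -6270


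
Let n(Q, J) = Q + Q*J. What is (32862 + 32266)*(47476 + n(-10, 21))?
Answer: 3077688768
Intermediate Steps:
n(Q, J) = Q + J*Q
(32862 + 32266)*(47476 + n(-10, 21)) = (32862 + 32266)*(47476 - 10*(1 + 21)) = 65128*(47476 - 10*22) = 65128*(47476 - 220) = 65128*47256 = 3077688768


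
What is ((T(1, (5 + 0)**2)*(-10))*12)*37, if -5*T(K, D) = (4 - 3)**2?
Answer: 888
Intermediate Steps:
T(K, D) = -1/5 (T(K, D) = -(4 - 3)**2/5 = -1/5*1**2 = -1/5*1 = -1/5)
((T(1, (5 + 0)**2)*(-10))*12)*37 = (-1/5*(-10)*12)*37 = (2*12)*37 = 24*37 = 888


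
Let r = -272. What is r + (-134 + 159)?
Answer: -247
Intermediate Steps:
r + (-134 + 159) = -272 + (-134 + 159) = -272 + 25 = -247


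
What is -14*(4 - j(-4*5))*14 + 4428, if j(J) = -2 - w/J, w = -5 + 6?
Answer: 16309/5 ≈ 3261.8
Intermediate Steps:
w = 1
j(J) = -2 - 1/J
-14*(4 - j(-4*5))*14 + 4428 = -14*(4 - (-2 - 1/((-4*5))))*14 + 4428 = -14*(4 - (-2 - 1/(-20)))*14 + 4428 = -14*(4 - (-2 - 1*(-1/20)))*14 + 4428 = -14*(4 - (-2 + 1/20))*14 + 4428 = -14*(4 - 1*(-39/20))*14 + 4428 = -14*(4 + 39/20)*14 + 4428 = -14*119/20*14 + 4428 = -833/10*14 + 4428 = -5831/5 + 4428 = 16309/5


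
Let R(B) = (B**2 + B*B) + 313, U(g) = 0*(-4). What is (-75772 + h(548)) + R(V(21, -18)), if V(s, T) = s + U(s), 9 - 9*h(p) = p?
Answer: -671732/9 ≈ -74637.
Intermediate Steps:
h(p) = 1 - p/9
U(g) = 0
V(s, T) = s (V(s, T) = s + 0 = s)
R(B) = 313 + 2*B**2 (R(B) = (B**2 + B**2) + 313 = 2*B**2 + 313 = 313 + 2*B**2)
(-75772 + h(548)) + R(V(21, -18)) = (-75772 + (1 - 1/9*548)) + (313 + 2*21**2) = (-75772 + (1 - 548/9)) + (313 + 2*441) = (-75772 - 539/9) + (313 + 882) = -682487/9 + 1195 = -671732/9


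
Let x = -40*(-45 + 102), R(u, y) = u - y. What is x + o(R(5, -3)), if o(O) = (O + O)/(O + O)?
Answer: -2279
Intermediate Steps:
o(O) = 1 (o(O) = (2*O)/((2*O)) = (2*O)*(1/(2*O)) = 1)
x = -2280 (x = -40*57 = -2280)
x + o(R(5, -3)) = -2280 + 1 = -2279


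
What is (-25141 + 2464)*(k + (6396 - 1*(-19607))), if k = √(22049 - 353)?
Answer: -589670031 - 181416*√339 ≈ -5.9301e+8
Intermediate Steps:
k = 8*√339 (k = √21696 = 8*√339 ≈ 147.30)
(-25141 + 2464)*(k + (6396 - 1*(-19607))) = (-25141 + 2464)*(8*√339 + (6396 - 1*(-19607))) = -22677*(8*√339 + (6396 + 19607)) = -22677*(8*√339 + 26003) = -22677*(26003 + 8*√339) = -589670031 - 181416*√339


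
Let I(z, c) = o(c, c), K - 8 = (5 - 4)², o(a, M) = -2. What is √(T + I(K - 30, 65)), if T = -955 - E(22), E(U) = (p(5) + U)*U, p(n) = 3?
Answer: I*√1507 ≈ 38.82*I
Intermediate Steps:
K = 9 (K = 8 + (5 - 4)² = 8 + 1² = 8 + 1 = 9)
E(U) = U*(3 + U) (E(U) = (3 + U)*U = U*(3 + U))
I(z, c) = -2
T = -1505 (T = -955 - 22*(3 + 22) = -955 - 22*25 = -955 - 1*550 = -955 - 550 = -1505)
√(T + I(K - 30, 65)) = √(-1505 - 2) = √(-1507) = I*√1507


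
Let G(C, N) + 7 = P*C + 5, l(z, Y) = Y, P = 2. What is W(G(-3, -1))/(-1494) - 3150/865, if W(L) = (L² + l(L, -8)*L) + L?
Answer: -160330/43077 ≈ -3.7219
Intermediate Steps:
G(C, N) = -2 + 2*C (G(C, N) = -7 + (2*C + 5) = -7 + (5 + 2*C) = -2 + 2*C)
W(L) = L² - 7*L (W(L) = (L² - 8*L) + L = L² - 7*L)
W(G(-3, -1))/(-1494) - 3150/865 = ((-2 + 2*(-3))*(-7 + (-2 + 2*(-3))))/(-1494) - 3150/865 = ((-2 - 6)*(-7 + (-2 - 6)))*(-1/1494) - 3150*1/865 = -8*(-7 - 8)*(-1/1494) - 630/173 = -8*(-15)*(-1/1494) - 630/173 = 120*(-1/1494) - 630/173 = -20/249 - 630/173 = -160330/43077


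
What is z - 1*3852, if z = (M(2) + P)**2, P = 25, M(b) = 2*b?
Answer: -3011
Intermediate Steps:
z = 841 (z = (2*2 + 25)**2 = (4 + 25)**2 = 29**2 = 841)
z - 1*3852 = 841 - 1*3852 = 841 - 3852 = -3011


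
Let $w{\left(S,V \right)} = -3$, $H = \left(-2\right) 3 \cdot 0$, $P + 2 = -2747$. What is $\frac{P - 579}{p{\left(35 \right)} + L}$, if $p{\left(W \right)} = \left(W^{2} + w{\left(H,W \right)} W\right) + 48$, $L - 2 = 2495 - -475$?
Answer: $- \frac{832}{1035} \approx -0.80386$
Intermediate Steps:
$P = -2749$ ($P = -2 - 2747 = -2749$)
$H = 0$ ($H = \left(-6\right) 0 = 0$)
$L = 2972$ ($L = 2 + \left(2495 - -475\right) = 2 + \left(2495 + 475\right) = 2 + 2970 = 2972$)
$p{\left(W \right)} = 48 + W^{2} - 3 W$ ($p{\left(W \right)} = \left(W^{2} - 3 W\right) + 48 = 48 + W^{2} - 3 W$)
$\frac{P - 579}{p{\left(35 \right)} + L} = \frac{-2749 - 579}{\left(48 + 35^{2} - 105\right) + 2972} = - \frac{3328}{\left(48 + 1225 - 105\right) + 2972} = - \frac{3328}{1168 + 2972} = - \frac{3328}{4140} = \left(-3328\right) \frac{1}{4140} = - \frac{832}{1035}$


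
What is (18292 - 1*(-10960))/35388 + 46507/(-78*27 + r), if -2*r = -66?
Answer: -132095860/6113277 ≈ -21.608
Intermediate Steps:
r = 33 (r = -1/2*(-66) = 33)
(18292 - 1*(-10960))/35388 + 46507/(-78*27 + r) = (18292 - 1*(-10960))/35388 + 46507/(-78*27 + 33) = (18292 + 10960)*(1/35388) + 46507/(-2106 + 33) = 29252*(1/35388) + 46507/(-2073) = 7313/8847 + 46507*(-1/2073) = 7313/8847 - 46507/2073 = -132095860/6113277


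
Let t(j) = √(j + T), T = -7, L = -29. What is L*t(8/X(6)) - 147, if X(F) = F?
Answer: -147 - 29*I*√51/3 ≈ -147.0 - 69.034*I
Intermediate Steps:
t(j) = √(-7 + j) (t(j) = √(j - 7) = √(-7 + j))
L*t(8/X(6)) - 147 = -29*√(-7 + 8/6) - 147 = -29*√(-7 + 8*(⅙)) - 147 = -29*√(-7 + 4/3) - 147 = -29*I*√51/3 - 147 = -147 - 29*I*√51/3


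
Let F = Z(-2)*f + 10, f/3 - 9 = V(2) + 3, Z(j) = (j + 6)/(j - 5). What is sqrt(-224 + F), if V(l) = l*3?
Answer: I*sqrt(11998)/7 ≈ 15.648*I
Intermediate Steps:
Z(j) = (6 + j)/(-5 + j)
V(l) = 3*l
f = 54 (f = 27 + 3*(3*2 + 3) = 27 + 3*(6 + 3) = 27 + 3*9 = 27 + 27 = 54)
F = -146/7 (F = ((6 - 2)/(-5 - 2))*54 + 10 = (4/(-7))*54 + 10 = -1/7*4*54 + 10 = -4/7*54 + 10 = -216/7 + 10 = -146/7 ≈ -20.857)
sqrt(-224 + F) = sqrt(-224 - 146/7) = sqrt(-1714/7) = I*sqrt(11998)/7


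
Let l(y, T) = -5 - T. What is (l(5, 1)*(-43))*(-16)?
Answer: -4128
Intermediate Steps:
(l(5, 1)*(-43))*(-16) = ((-5 - 1*1)*(-43))*(-16) = ((-5 - 1)*(-43))*(-16) = -6*(-43)*(-16) = 258*(-16) = -4128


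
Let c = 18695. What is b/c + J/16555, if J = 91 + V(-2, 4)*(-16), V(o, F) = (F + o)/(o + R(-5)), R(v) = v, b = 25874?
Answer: 602183089/433294015 ≈ 1.3898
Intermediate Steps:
V(o, F) = (F + o)/(-5 + o) (V(o, F) = (F + o)/(o - 5) = (F + o)/(-5 + o))
J = 669/7 (J = 91 + ((4 - 2)/(-5 - 2))*(-16) = 91 + (2/(-7))*(-16) = 91 - ⅐*2*(-16) = 91 - 2/7*(-16) = 91 + 32/7 = 669/7 ≈ 95.571)
b/c + J/16555 = 25874/18695 + (669/7)/16555 = 25874*(1/18695) + (669/7)*(1/16555) = 25874/18695 + 669/115885 = 602183089/433294015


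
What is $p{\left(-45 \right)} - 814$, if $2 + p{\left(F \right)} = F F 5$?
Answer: $9309$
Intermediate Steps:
$p{\left(F \right)} = -2 + 5 F^{2}$ ($p{\left(F \right)} = -2 + F F 5 = -2 + F^{2} \cdot 5 = -2 + 5 F^{2}$)
$p{\left(-45 \right)} - 814 = \left(-2 + 5 \left(-45\right)^{2}\right) - 814 = \left(-2 + 5 \cdot 2025\right) - 814 = \left(-2 + 10125\right) - 814 = 10123 - 814 = 9309$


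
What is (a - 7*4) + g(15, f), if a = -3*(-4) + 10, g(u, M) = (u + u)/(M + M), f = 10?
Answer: -9/2 ≈ -4.5000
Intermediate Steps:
g(u, M) = u/M (g(u, M) = (2*u)/((2*M)) = (2*u)*(1/(2*M)) = u/M)
a = 22 (a = 12 + 10 = 22)
(a - 7*4) + g(15, f) = (22 - 7*4) + 15/10 = (22 - 28) + 15*(1/10) = -6 + 3/2 = -9/2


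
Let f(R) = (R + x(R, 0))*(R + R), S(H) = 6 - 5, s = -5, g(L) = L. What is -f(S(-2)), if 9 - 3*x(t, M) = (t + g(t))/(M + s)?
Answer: -124/15 ≈ -8.2667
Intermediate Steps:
x(t, M) = 3 - 2*t/(3*(-5 + M)) (x(t, M) = 3 - (t + t)/(3*(M - 5)) = 3 - 2*t/(3*(-5 + M)))
S(H) = 1
f(R) = 2*R*(3 + 17*R/15) (f(R) = (R + (-45 - 2*R + 9*0)/(3*(-5 + 0)))*(R + R) = (R + (⅓)*(-45 - 2*R + 0)/(-5))*(2*R) = (R + (⅓)*(-⅕)*(-45 - 2*R))*(2*R) = (R + (3 + 2*R/15))*(2*R) = (3 + 17*R/15)*(2*R) = 2*R*(3 + 17*R/15))
-f(S(-2)) = -2*(45 + 17*1)/15 = -2*(45 + 17)/15 = -2*62/15 = -1*124/15 = -124/15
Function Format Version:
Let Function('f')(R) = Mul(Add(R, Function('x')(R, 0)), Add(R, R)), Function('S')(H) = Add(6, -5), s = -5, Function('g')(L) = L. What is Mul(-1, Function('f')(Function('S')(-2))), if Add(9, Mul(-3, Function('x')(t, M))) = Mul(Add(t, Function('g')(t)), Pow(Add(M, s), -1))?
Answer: Rational(-124, 15) ≈ -8.2667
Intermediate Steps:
Function('x')(t, M) = Add(3, Mul(Rational(-2, 3), t, Pow(Add(-5, M), -1))) (Function('x')(t, M) = Add(3, Mul(Rational(-1, 3), Mul(Add(t, t), Pow(Add(M, -5), -1)))) = Add(3, Mul(Rational(-1, 3), Mul(Mul(2, t), Pow(Add(-5, M), -1)))) = Add(3, Mul(Rational(-1, 3), Mul(2, t, Pow(Add(-5, M), -1)))) = Add(3, Mul(Rational(-2, 3), t, Pow(Add(-5, M), -1))))
Function('S')(H) = 1
Function('f')(R) = Mul(2, R, Add(3, Mul(Rational(17, 15), R))) (Function('f')(R) = Mul(Add(R, Mul(Rational(1, 3), Pow(Add(-5, 0), -1), Add(-45, Mul(-2, R), Mul(9, 0)))), Add(R, R)) = Mul(Add(R, Mul(Rational(1, 3), Pow(-5, -1), Add(-45, Mul(-2, R), 0))), Mul(2, R)) = Mul(Add(R, Mul(Rational(1, 3), Rational(-1, 5), Add(-45, Mul(-2, R)))), Mul(2, R)) = Mul(Add(R, Add(3, Mul(Rational(2, 15), R))), Mul(2, R)) = Mul(Add(3, Mul(Rational(17, 15), R)), Mul(2, R)) = Mul(2, R, Add(3, Mul(Rational(17, 15), R))))
Mul(-1, Function('f')(Function('S')(-2))) = Mul(-1, Mul(Rational(2, 15), 1, Add(45, Mul(17, 1)))) = Mul(-1, Mul(Rational(2, 15), 1, Add(45, 17))) = Mul(-1, Mul(Rational(2, 15), 1, 62)) = Mul(-1, Rational(124, 15)) = Rational(-124, 15)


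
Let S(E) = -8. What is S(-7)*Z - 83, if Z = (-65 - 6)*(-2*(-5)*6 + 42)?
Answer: 57853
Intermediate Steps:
Z = -7242 (Z = -71*(10*6 + 42) = -71*(60 + 42) = -71*102 = -7242)
S(-7)*Z - 83 = -8*(-7242) - 83 = 57936 - 83 = 57853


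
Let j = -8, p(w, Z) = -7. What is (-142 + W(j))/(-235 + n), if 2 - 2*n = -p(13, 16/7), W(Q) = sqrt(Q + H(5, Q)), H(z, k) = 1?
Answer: 284/475 - 2*I*sqrt(7)/475 ≈ 0.59789 - 0.01114*I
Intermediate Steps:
W(Q) = sqrt(1 + Q) (W(Q) = sqrt(Q + 1) = sqrt(1 + Q))
n = -5/2 (n = 1 - (-1)*(-7)/2 = 1 - 1/2*7 = 1 - 7/2 = -5/2 ≈ -2.5000)
(-142 + W(j))/(-235 + n) = (-142 + sqrt(1 - 8))/(-235 - 5/2) = (-142 + sqrt(-7))/(-475/2) = (-142 + I*sqrt(7))*(-2/475) = 284/475 - 2*I*sqrt(7)/475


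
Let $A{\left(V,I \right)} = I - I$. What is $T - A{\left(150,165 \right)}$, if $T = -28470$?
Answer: $-28470$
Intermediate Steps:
$A{\left(V,I \right)} = 0$
$T - A{\left(150,165 \right)} = -28470 - 0 = -28470 + 0 = -28470$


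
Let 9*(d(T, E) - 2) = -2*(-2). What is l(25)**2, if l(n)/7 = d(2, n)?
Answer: 23716/81 ≈ 292.79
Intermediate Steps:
d(T, E) = 22/9 (d(T, E) = 2 + (-2*(-2))/9 = 2 + (1/9)*4 = 2 + 4/9 = 22/9)
l(n) = 154/9 (l(n) = 7*(22/9) = 154/9)
l(25)**2 = (154/9)**2 = 23716/81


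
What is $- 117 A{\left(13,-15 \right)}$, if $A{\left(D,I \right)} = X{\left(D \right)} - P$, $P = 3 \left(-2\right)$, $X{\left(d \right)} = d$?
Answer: $-2223$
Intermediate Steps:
$P = -6$
$A{\left(D,I \right)} = 6 + D$ ($A{\left(D,I \right)} = D - -6 = D + 6 = 6 + D$)
$- 117 A{\left(13,-15 \right)} = - 117 \left(6 + 13\right) = \left(-117\right) 19 = -2223$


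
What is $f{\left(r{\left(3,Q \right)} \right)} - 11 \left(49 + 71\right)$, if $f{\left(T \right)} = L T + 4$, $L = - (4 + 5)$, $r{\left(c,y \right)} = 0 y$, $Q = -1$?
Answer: $-1316$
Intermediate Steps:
$r{\left(c,y \right)} = 0$
$L = -9$ ($L = \left(-1\right) 9 = -9$)
$f{\left(T \right)} = 4 - 9 T$ ($f{\left(T \right)} = - 9 T + 4 = 4 - 9 T$)
$f{\left(r{\left(3,Q \right)} \right)} - 11 \left(49 + 71\right) = \left(4 - 0\right) - 11 \left(49 + 71\right) = \left(4 + 0\right) - 1320 = 4 - 1320 = -1316$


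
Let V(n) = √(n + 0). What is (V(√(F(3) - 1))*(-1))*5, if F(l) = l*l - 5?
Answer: -5*3^(¼) ≈ -6.5804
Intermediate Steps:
F(l) = -5 + l² (F(l) = l² - 5 = -5 + l²)
V(n) = √n
(V(√(F(3) - 1))*(-1))*5 = (√(√((-5 + 3²) - 1))*(-1))*5 = (√(√((-5 + 9) - 1))*(-1))*5 = (√(√(4 - 1))*(-1))*5 = (√(√3)*(-1))*5 = (3^(¼)*(-1))*5 = -3^(¼)*5 = -5*3^(¼)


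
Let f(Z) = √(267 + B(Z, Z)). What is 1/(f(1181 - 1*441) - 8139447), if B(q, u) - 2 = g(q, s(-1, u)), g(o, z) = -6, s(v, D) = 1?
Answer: -8139447/66250597465546 - √263/66250597465546 ≈ -1.2286e-7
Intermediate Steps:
B(q, u) = -4 (B(q, u) = 2 - 6 = -4)
f(Z) = √263 (f(Z) = √(267 - 4) = √263)
1/(f(1181 - 1*441) - 8139447) = 1/(√263 - 8139447) = 1/(-8139447 + √263)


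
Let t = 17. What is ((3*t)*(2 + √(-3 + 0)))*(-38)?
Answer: -3876 - 1938*I*√3 ≈ -3876.0 - 3356.7*I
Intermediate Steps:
((3*t)*(2 + √(-3 + 0)))*(-38) = ((3*17)*(2 + √(-3 + 0)))*(-38) = (51*(2 + √(-3)))*(-38) = (51*(2 + I*√3))*(-38) = (102 + 51*I*√3)*(-38) = -3876 - 1938*I*√3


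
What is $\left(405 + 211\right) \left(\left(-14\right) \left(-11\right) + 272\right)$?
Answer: $262416$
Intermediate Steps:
$\left(405 + 211\right) \left(\left(-14\right) \left(-11\right) + 272\right) = 616 \left(154 + 272\right) = 616 \cdot 426 = 262416$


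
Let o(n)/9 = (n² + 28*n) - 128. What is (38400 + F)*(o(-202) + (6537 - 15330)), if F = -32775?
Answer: 1723426875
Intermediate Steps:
o(n) = -1152 + 9*n² + 252*n (o(n) = 9*((n² + 28*n) - 128) = 9*(-128 + n² + 28*n) = -1152 + 9*n² + 252*n)
(38400 + F)*(o(-202) + (6537 - 15330)) = (38400 - 32775)*((-1152 + 9*(-202)² + 252*(-202)) + (6537 - 15330)) = 5625*((-1152 + 9*40804 - 50904) - 8793) = 5625*((-1152 + 367236 - 50904) - 8793) = 5625*(315180 - 8793) = 5625*306387 = 1723426875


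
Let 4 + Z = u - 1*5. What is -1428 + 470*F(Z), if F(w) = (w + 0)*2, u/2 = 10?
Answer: 8912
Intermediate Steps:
u = 20 (u = 2*10 = 20)
Z = 11 (Z = -4 + (20 - 1*5) = -4 + (20 - 5) = -4 + 15 = 11)
F(w) = 2*w (F(w) = w*2 = 2*w)
-1428 + 470*F(Z) = -1428 + 470*(2*11) = -1428 + 470*22 = -1428 + 10340 = 8912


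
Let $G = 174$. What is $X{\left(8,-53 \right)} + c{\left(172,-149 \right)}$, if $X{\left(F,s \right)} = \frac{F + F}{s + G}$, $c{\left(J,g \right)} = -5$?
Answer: $- \frac{589}{121} \approx -4.8678$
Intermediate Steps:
$X{\left(F,s \right)} = \frac{2 F}{174 + s}$ ($X{\left(F,s \right)} = \frac{F + F}{s + 174} = \frac{2 F}{174 + s}$)
$X{\left(8,-53 \right)} + c{\left(172,-149 \right)} = 2 \cdot 8 \frac{1}{174 - 53} - 5 = 2 \cdot 8 \cdot \frac{1}{121} - 5 = \frac{16}{121} - 5 = - \frac{589}{121}$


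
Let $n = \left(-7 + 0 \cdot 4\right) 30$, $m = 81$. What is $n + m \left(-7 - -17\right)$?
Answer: $600$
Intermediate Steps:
$n = -210$ ($n = \left(-7 + 0\right) 30 = \left(-7\right) 30 = -210$)
$n + m \left(-7 - -17\right) = -210 + 81 \left(-7 - -17\right) = -210 + 81 \left(-7 + 17\right) = -210 + 81 \cdot 10 = -210 + 810 = 600$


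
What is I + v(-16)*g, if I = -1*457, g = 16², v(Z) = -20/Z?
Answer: -137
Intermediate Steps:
g = 256
I = -457
I + v(-16)*g = -457 - 20/(-16)*256 = -457 - 20*(-1/16)*256 = -457 + (5/4)*256 = -457 + 320 = -137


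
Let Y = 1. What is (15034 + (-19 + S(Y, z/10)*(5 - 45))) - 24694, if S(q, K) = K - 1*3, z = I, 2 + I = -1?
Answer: -9547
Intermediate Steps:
I = -3 (I = -2 - 1 = -3)
z = -3
S(q, K) = -3 + K (S(q, K) = K - 3 = -3 + K)
(15034 + (-19 + S(Y, z/10)*(5 - 45))) - 24694 = (15034 + (-19 + (-3 - 3/10)*(5 - 45))) - 24694 = (15034 + (-19 + (-3 - 3*⅒)*(-40))) - 24694 = (15034 + (-19 + (-3 - 3/10)*(-40))) - 24694 = (15034 + (-19 - 33/10*(-40))) - 24694 = (15034 + (-19 + 132)) - 24694 = (15034 + 113) - 24694 = 15147 - 24694 = -9547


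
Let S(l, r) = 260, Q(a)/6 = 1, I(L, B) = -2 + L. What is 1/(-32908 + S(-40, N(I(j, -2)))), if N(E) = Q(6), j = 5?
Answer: -1/32648 ≈ -3.0630e-5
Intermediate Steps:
Q(a) = 6 (Q(a) = 6*1 = 6)
N(E) = 6
1/(-32908 + S(-40, N(I(j, -2)))) = 1/(-32908 + 260) = 1/(-32648) = -1/32648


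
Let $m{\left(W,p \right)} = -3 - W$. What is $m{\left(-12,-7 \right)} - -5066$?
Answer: $5075$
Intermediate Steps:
$m{\left(-12,-7 \right)} - -5066 = \left(-3 - -12\right) - -5066 = \left(-3 + 12\right) + 5066 = 9 + 5066 = 5075$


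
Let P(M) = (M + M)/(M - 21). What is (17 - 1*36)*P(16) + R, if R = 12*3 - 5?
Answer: 763/5 ≈ 152.60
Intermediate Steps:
P(M) = 2*M/(-21 + M) (P(M) = (2*M)/(-21 + M) = 2*M/(-21 + M))
R = 31 (R = 36 - 5 = 31)
(17 - 1*36)*P(16) + R = (17 - 1*36)*(2*16/(-21 + 16)) + 31 = (17 - 36)*(2*16/(-5)) + 31 = -38*16*(-1)/5 + 31 = -19*(-32/5) + 31 = 608/5 + 31 = 763/5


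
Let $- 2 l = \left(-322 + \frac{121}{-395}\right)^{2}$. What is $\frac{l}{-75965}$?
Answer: $\frac{16208090721}{23704878250} \approx 0.68374$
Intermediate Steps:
$l = - \frac{16208090721}{312050}$ ($l = - \frac{\left(-322 + \frac{121}{-395}\right)^{2}}{2} = - \frac{\left(-322 + 121 \left(- \frac{1}{395}\right)\right)^{2}}{2} = - \frac{\left(-322 - \frac{121}{395}\right)^{2}}{2} = - \frac{\left(- \frac{127311}{395}\right)^{2}}{2} = \left(- \frac{1}{2}\right) \frac{16208090721}{156025} = - \frac{16208090721}{312050} \approx -51941.0$)
$\frac{l}{-75965} = - \frac{16208090721}{312050 \left(-75965\right)} = \left(- \frac{16208090721}{312050}\right) \left(- \frac{1}{75965}\right) = \frac{16208090721}{23704878250}$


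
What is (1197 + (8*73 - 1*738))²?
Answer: 1087849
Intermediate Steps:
(1197 + (8*73 - 1*738))² = (1197 + (584 - 738))² = (1197 - 154)² = 1043² = 1087849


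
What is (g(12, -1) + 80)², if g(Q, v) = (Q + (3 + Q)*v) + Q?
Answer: 7921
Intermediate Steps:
g(Q, v) = 2*Q + v*(3 + Q) (g(Q, v) = (Q + v*(3 + Q)) + Q = 2*Q + v*(3 + Q))
(g(12, -1) + 80)² = ((2*12 + 3*(-1) + 12*(-1)) + 80)² = ((24 - 3 - 12) + 80)² = (9 + 80)² = 89² = 7921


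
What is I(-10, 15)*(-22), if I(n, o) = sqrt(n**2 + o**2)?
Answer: -110*sqrt(13) ≈ -396.61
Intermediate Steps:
I(-10, 15)*(-22) = sqrt((-10)**2 + 15**2)*(-22) = sqrt(100 + 225)*(-22) = sqrt(325)*(-22) = (5*sqrt(13))*(-22) = -110*sqrt(13)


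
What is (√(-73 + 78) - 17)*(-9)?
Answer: 153 - 9*√5 ≈ 132.88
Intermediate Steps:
(√(-73 + 78) - 17)*(-9) = (√5 - 17)*(-9) = (-17 + √5)*(-9) = 153 - 9*√5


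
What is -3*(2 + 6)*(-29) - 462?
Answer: 234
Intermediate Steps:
-3*(2 + 6)*(-29) - 462 = -3*8*(-29) - 462 = -24*(-29) - 462 = 696 - 462 = 234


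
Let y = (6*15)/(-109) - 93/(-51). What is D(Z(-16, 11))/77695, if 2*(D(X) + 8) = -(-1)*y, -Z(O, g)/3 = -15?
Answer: -27799/287937670 ≈ -9.6545e-5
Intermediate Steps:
Z(O, g) = 45 (Z(O, g) = -3*(-15) = 45)
y = 1849/1853 (y = 90*(-1/109) - 93*(-1/51) = -90/109 + 31/17 = 1849/1853 ≈ 0.99784)
D(X) = -27799/3706 (D(X) = -8 + (-(-1)*1849/1853)/2 = -8 + (-1*(-1849/1853))/2 = -8 + (½)*(1849/1853) = -8 + 1849/3706 = -27799/3706)
D(Z(-16, 11))/77695 = -27799/3706/77695 = -27799/3706*1/77695 = -27799/287937670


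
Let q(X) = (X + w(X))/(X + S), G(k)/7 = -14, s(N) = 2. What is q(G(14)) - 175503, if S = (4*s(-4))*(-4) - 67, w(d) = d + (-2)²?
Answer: -34573899/197 ≈ -1.7550e+5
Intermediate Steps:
w(d) = 4 + d (w(d) = d + 4 = 4 + d)
S = -99 (S = (4*2)*(-4) - 67 = 8*(-4) - 67 = -32 - 67 = -99)
G(k) = -98 (G(k) = 7*(-14) = -98)
q(X) = (4 + 2*X)/(-99 + X) (q(X) = (X + (4 + X))/(X - 99) = (4 + 2*X)/(-99 + X))
q(G(14)) - 175503 = 2*(2 - 98)/(-99 - 98) - 175503 = 2*(-96)/(-197) - 175503 = 2*(-1/197)*(-96) - 175503 = 192/197 - 175503 = -34573899/197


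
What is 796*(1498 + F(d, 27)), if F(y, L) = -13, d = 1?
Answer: 1182060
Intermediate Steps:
796*(1498 + F(d, 27)) = 796*(1498 - 13) = 796*1485 = 1182060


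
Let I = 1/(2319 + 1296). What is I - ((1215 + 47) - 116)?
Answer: -4142789/3615 ≈ -1146.0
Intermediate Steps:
I = 1/3615 ≈ 0.00027663
I - ((1215 + 47) - 116) = 1/3615 - ((1215 + 47) - 116) = 1/3615 - (1262 - 116) = 1/3615 - 1*1146 = 1/3615 - 1146 = -4142789/3615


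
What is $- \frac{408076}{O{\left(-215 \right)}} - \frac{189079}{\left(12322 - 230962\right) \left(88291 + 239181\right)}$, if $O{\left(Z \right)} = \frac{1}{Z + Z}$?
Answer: $\frac{12563576832619043479}{71598478080} \approx 1.7547 \cdot 10^{8}$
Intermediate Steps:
$O{\left(Z \right)} = \frac{1}{2 Z}$
$- \frac{408076}{O{\left(-215 \right)}} - \frac{189079}{\left(12322 - 230962\right) \left(88291 + 239181\right)} = - \frac{408076}{\frac{1}{2} \frac{1}{-215}} - \frac{189079}{\left(12322 - 230962\right) \left(88291 + 239181\right)} = - \frac{408076}{\frac{1}{2} \left(- \frac{1}{215}\right)} - \frac{189079}{\left(12322 - 230962\right) 327472} = - \frac{408076}{- \frac{1}{430}} - \frac{189079}{\left(-218640\right) 327472} = \left(-408076\right) \left(-430\right) - \frac{189079}{-71598478080} = 175472680 - - \frac{189079}{71598478080} = 175472680 + \frac{189079}{71598478080} = \frac{12563576832619043479}{71598478080}$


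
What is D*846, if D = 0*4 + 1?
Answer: 846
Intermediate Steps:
D = 1 (D = 0 + 1 = 1)
D*846 = 1*846 = 846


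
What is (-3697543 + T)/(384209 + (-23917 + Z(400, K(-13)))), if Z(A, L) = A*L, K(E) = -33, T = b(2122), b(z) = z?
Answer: -3695421/347092 ≈ -10.647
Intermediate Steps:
T = 2122
(-3697543 + T)/(384209 + (-23917 + Z(400, K(-13)))) = (-3697543 + 2122)/(384209 + (-23917 + 400*(-33))) = -3695421/(384209 + (-23917 - 13200)) = -3695421/(384209 - 37117) = -3695421/347092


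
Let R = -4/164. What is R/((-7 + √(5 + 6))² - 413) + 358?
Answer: 1797365487/5020573 - 14*√11/5020573 ≈ 358.00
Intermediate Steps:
R = -1/41 (R = -4*1/164 = -1/41 ≈ -0.024390)
R/((-7 + √(5 + 6))² - 413) + 358 = -1/(41*((-7 + √(5 + 6))² - 413)) + 358 = -1/(41*((-7 + √11)² - 413)) + 358 = -1/(41*(-413 + (-7 + √11)²)) + 358 = 358 - 1/(41*(-413 + (-7 + √11)²))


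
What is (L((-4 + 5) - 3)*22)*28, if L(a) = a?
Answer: -1232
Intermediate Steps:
(L((-4 + 5) - 3)*22)*28 = (((-4 + 5) - 3)*22)*28 = ((1 - 3)*22)*28 = -2*22*28 = -44*28 = -1232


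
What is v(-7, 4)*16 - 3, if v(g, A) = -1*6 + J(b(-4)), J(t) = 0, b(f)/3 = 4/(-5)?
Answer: -99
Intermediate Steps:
b(f) = -12/5 (b(f) = 3*(4/(-5)) = 3*(4*(-1/5)) = 3*(-4/5) = -12/5)
v(g, A) = -6 (v(g, A) = -1*6 + 0 = -6 + 0 = -6)
v(-7, 4)*16 - 3 = -6*16 - 3 = -96 - 3 = -99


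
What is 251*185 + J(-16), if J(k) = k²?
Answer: 46691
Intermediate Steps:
251*185 + J(-16) = 251*185 + (-16)² = 46435 + 256 = 46691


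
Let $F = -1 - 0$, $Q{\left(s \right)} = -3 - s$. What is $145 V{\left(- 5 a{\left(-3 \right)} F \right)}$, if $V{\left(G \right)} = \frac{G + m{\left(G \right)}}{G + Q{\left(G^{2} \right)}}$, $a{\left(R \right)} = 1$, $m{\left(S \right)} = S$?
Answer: $- \frac{1450}{23} \approx -63.043$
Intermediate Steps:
$F = -1$ ($F = -1 + 0 = -1$)
$V{\left(G \right)} = \frac{2 G}{-3 + G - G^{2}}$ ($V{\left(G \right)} = \frac{G + G}{G - \left(3 + G^{2}\right)} = \frac{2 G}{-3 + G - G^{2}}$)
$145 V{\left(- 5 a{\left(-3 \right)} F \right)} = 145 \left(- \frac{2 \left(-5\right) 1 \left(-1\right)}{3 + \left(\left(-5\right) 1 \left(-1\right)\right)^{2} - \left(-5\right) 1 \left(-1\right)}\right) = 145 \left(- \frac{2 \left(\left(-5\right) \left(-1\right)\right)}{3 + \left(\left(-5\right) \left(-1\right)\right)^{2} - \left(-5\right) \left(-1\right)}\right) = 145 \left(\left(-2\right) 5 \frac{1}{3 + 5^{2} - 5}\right) = 145 \left(\left(-2\right) 5 \frac{1}{3 + 25 - 5}\right) = 145 \left(\left(-2\right) 5 \cdot \frac{1}{23}\right) = 145 \left(- \frac{10}{23}\right) = - \frac{1450}{23}$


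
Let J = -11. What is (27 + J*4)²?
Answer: 289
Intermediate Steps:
(27 + J*4)² = (27 - 11*4)² = (27 - 44)² = (-17)² = 289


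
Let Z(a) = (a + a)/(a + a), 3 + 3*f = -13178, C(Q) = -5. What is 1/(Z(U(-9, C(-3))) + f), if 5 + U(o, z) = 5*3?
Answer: -3/13178 ≈ -0.00022765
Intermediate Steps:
U(o, z) = 10 (U(o, z) = -5 + 5*3 = -5 + 15 = 10)
f = -13181/3 (f = -1 + (1/3)*(-13178) = -1 - 13178/3 = -13181/3 ≈ -4393.7)
Z(a) = 1 (Z(a) = (2*a)/((2*a)) = (2*a)*(1/(2*a)) = 1)
1/(Z(U(-9, C(-3))) + f) = 1/(1 - 13181/3) = 1/(-13178/3) = -3/13178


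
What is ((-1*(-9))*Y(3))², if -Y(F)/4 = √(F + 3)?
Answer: 7776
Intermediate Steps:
Y(F) = -4*√(3 + F) (Y(F) = -4*√(F + 3) = -4*√(3 + F))
((-1*(-9))*Y(3))² = ((-1*(-9))*(-4*√(3 + 3)))² = (9*(-4*√6))² = (-36*√6)² = 7776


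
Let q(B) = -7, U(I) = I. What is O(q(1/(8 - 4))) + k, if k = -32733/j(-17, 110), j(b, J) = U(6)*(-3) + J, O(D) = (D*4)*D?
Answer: -14701/92 ≈ -159.79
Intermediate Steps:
O(D) = 4*D**2 (O(D) = (4*D)*D = 4*D**2)
j(b, J) = -18 + J (j(b, J) = 6*(-3) + J = -18 + J)
k = -32733/92 (k = -32733/(-18 + 110) = -32733/92 ≈ -355.79)
O(q(1/(8 - 4))) + k = 4*(-7)**2 - 32733/92 = 4*49 - 32733/92 = 196 - 32733/92 = -14701/92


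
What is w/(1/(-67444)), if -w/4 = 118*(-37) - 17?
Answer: -1182428208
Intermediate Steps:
w = 17532 (w = -4*(118*(-37) - 17) = -4*(-4366 - 17) = -4*(-4383) = 17532)
w/(1/(-67444)) = 17532/(1/(-67444)) = 17532/(-1/67444) = 17532*(-67444) = -1182428208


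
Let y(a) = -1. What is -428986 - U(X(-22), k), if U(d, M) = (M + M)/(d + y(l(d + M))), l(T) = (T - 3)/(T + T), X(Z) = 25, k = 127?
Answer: -5147959/12 ≈ -4.2900e+5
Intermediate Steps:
l(T) = (-3 + T)/(2*T) (l(T) = (-3 + T)/((2*T)) = (-3 + T)*(1/(2*T)) = (-3 + T)/(2*T))
U(d, M) = 2*M/(-1 + d) (U(d, M) = (M + M)/(d - 1) = (2*M)/(-1 + d) = 2*M/(-1 + d))
-428986 - U(X(-22), k) = -428986 - 2*127/(-1 + 25) = -428986 - 2*127/24 = -428986 - 1*127/12 = -428986 - 127/12 = -5147959/12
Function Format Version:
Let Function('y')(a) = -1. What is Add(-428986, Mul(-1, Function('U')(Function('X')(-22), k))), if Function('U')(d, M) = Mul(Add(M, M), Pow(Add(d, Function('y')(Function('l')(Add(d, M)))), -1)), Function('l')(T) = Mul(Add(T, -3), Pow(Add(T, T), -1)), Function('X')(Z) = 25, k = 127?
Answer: Rational(-5147959, 12) ≈ -4.2900e+5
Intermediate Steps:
Function('l')(T) = Mul(Rational(1, 2), Pow(T, -1), Add(-3, T)) (Function('l')(T) = Mul(Add(-3, T), Pow(Mul(2, T), -1)) = Mul(Add(-3, T), Mul(Rational(1, 2), Pow(T, -1))) = Mul(Rational(1, 2), Pow(T, -1), Add(-3, T)))
Function('U')(d, M) = Mul(2, M, Pow(Add(-1, d), -1)) (Function('U')(d, M) = Mul(Add(M, M), Pow(Add(d, -1), -1)) = Mul(Mul(2, M), Pow(Add(-1, d), -1)) = Mul(2, M, Pow(Add(-1, d), -1)))
Add(-428986, Mul(-1, Function('U')(Function('X')(-22), k))) = Add(-428986, Mul(-1, Mul(2, 127, Pow(Add(-1, 25), -1)))) = Add(-428986, Mul(-1, Mul(2, 127, Pow(24, -1)))) = Add(-428986, Mul(-1, Mul(2, 127, Rational(1, 24)))) = Add(-428986, Mul(-1, Rational(127, 12))) = Add(-428986, Rational(-127, 12)) = Rational(-5147959, 12)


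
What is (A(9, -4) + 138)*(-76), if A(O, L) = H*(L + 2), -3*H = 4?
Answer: -32072/3 ≈ -10691.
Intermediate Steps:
H = -4/3 (H = -1/3*4 = -4/3 ≈ -1.3333)
A(O, L) = -8/3 - 4*L/3 (A(O, L) = -4*(L + 2)/3 = -4*(2 + L)/3 = -8/3 - 4*L/3)
(A(9, -4) + 138)*(-76) = ((-8/3 - 4/3*(-4)) + 138)*(-76) = ((-8/3 + 16/3) + 138)*(-76) = (8/3 + 138)*(-76) = (422/3)*(-76) = -32072/3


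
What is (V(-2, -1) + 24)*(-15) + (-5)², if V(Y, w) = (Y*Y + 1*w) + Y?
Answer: -350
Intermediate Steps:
V(Y, w) = Y + w + Y² (V(Y, w) = (Y² + w) + Y = (w + Y²) + Y = Y + w + Y²)
(V(-2, -1) + 24)*(-15) + (-5)² = ((-2 - 1 + (-2)²) + 24)*(-15) + (-5)² = ((-2 - 1 + 4) + 24)*(-15) + 25 = (1 + 24)*(-15) + 25 = 25*(-15) + 25 = -375 + 25 = -350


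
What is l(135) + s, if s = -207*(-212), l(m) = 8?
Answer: 43892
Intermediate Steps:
s = 43884
l(135) + s = 8 + 43884 = 43892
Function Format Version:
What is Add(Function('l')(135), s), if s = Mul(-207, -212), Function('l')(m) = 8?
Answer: 43892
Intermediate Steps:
s = 43884
Add(Function('l')(135), s) = Add(8, 43884) = 43892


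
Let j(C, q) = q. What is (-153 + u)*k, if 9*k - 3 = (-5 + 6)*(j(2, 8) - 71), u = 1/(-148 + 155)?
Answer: 21400/21 ≈ 1019.0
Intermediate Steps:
u = ⅐ (u = 1/7 = ⅐ ≈ 0.14286)
k = -20/3 (k = ⅓ + ((-5 + 6)*(8 - 71))/9 = ⅓ + (1*(-63))/9 = ⅓ + (⅑)*(-63) = ⅓ - 7 = -20/3 ≈ -6.6667)
(-153 + u)*k = (-153 + ⅐)*(-20/3) = -1070/7*(-20/3) = 21400/21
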